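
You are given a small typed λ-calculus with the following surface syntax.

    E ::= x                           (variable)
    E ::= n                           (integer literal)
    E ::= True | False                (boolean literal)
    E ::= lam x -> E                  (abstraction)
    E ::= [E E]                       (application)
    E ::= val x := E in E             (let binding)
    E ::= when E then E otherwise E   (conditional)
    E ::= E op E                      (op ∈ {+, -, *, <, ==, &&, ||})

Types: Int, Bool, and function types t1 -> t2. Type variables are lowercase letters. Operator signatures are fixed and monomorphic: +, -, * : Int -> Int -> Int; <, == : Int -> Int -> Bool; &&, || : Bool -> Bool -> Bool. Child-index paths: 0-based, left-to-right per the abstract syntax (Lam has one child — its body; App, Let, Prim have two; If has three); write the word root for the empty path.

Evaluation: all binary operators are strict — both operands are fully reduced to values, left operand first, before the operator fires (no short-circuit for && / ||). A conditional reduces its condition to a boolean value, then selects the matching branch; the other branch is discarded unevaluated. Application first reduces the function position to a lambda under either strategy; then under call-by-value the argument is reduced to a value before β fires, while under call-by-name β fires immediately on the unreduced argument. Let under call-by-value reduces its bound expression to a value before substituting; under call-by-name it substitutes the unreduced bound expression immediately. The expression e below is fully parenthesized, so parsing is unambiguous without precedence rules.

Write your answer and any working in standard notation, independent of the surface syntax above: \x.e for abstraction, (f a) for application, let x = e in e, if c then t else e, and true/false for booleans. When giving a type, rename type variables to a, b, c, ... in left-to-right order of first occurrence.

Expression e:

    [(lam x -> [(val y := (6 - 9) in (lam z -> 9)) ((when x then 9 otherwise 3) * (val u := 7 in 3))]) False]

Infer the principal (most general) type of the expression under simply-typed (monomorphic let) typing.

Trace:
  unify Int ~ Int
  unify Int ~ Int
let y : Int
\z._ : b -> Int
x : a
  unify a ~ Bool
  unify Int ~ Int
  unify Int ~ Int
let u : Int
  unify Int ~ Int
  unify b -> Int ~ Int -> c
  unify b ~ Int
  unify Int ~ c
_ _ : Int
\x._ : Bool -> Int
  unify Bool -> Int ~ Bool -> d
  unify Bool ~ Bool
  unify Int ~ d
_ _ : Int

Answer: Int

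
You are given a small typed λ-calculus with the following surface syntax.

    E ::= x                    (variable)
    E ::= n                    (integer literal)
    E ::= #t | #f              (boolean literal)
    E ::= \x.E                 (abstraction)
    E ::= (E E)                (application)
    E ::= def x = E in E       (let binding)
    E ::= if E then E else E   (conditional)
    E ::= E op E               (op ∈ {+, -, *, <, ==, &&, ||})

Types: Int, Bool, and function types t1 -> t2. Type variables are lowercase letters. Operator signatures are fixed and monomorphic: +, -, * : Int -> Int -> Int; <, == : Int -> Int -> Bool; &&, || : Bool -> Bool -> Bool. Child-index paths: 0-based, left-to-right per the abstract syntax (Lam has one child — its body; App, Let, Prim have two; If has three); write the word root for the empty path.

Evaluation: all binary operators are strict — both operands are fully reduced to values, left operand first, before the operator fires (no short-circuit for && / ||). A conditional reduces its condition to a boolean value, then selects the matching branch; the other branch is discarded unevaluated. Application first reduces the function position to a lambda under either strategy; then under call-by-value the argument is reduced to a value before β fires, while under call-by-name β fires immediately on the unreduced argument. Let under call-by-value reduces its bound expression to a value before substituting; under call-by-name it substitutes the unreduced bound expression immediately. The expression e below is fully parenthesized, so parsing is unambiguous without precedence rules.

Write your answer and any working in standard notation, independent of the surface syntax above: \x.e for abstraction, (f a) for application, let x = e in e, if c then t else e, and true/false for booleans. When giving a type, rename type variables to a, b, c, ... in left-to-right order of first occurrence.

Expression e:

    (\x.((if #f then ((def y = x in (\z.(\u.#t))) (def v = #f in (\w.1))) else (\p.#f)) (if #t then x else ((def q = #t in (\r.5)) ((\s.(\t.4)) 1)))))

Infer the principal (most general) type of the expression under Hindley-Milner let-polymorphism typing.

Answer: Int -> Bool

Working:
  unify Bool ~ Bool
x : a
let y : a
\u._ : c -> Bool
\z._ : b -> c -> Bool
let v : Bool
\w._ : d -> Int
  unify b -> c -> Bool ~ (d -> Int) -> e
  unify b ~ d -> Int
  unify c -> Bool ~ e
_ _ : c -> Bool
\p._ : f -> Bool
  unify c -> Bool ~ f -> Bool
  unify c ~ f
  unify Bool ~ Bool
  unify Bool ~ Bool
x : a
let q : Bool
\r._ : g -> Int
\t._ : i -> Int
\s._ : h -> i -> Int
  unify h -> i -> Int ~ Int -> j
  unify h ~ Int
  unify i -> Int ~ j
_ _ : i -> Int
  unify g -> Int ~ (i -> Int) -> k
  unify g ~ i -> Int
  unify Int ~ k
_ _ : Int
  unify a ~ Int
  unify f -> Bool ~ Int -> l
  unify f ~ Int
  unify Bool ~ l
_ _ : Bool
\x._ : Int -> Bool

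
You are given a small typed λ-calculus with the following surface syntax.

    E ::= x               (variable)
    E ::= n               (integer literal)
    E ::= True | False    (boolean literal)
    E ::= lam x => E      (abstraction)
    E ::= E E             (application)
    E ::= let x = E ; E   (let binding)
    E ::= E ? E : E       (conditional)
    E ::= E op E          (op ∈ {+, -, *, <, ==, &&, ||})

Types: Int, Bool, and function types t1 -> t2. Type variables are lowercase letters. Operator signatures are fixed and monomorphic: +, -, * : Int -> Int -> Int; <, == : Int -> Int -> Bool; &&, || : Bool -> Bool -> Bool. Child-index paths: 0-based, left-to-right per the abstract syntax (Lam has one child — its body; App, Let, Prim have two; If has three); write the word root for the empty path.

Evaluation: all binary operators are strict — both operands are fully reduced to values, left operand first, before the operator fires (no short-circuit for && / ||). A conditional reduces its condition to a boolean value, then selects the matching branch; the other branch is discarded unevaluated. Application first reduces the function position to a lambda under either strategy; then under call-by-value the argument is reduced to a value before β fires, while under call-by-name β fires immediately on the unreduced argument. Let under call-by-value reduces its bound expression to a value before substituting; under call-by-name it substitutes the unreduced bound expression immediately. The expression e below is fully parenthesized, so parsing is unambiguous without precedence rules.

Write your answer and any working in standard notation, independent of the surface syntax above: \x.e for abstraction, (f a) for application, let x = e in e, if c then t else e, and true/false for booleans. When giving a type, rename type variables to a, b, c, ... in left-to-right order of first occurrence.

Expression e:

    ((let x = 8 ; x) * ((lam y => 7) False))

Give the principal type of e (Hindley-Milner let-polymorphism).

Working:
let x : Int
x : Int
  unify Int ~ Int
\y._ : a -> Int
  unify a -> Int ~ Bool -> b
  unify a ~ Bool
  unify Int ~ b
_ _ : Int
  unify Int ~ Int

Answer: Int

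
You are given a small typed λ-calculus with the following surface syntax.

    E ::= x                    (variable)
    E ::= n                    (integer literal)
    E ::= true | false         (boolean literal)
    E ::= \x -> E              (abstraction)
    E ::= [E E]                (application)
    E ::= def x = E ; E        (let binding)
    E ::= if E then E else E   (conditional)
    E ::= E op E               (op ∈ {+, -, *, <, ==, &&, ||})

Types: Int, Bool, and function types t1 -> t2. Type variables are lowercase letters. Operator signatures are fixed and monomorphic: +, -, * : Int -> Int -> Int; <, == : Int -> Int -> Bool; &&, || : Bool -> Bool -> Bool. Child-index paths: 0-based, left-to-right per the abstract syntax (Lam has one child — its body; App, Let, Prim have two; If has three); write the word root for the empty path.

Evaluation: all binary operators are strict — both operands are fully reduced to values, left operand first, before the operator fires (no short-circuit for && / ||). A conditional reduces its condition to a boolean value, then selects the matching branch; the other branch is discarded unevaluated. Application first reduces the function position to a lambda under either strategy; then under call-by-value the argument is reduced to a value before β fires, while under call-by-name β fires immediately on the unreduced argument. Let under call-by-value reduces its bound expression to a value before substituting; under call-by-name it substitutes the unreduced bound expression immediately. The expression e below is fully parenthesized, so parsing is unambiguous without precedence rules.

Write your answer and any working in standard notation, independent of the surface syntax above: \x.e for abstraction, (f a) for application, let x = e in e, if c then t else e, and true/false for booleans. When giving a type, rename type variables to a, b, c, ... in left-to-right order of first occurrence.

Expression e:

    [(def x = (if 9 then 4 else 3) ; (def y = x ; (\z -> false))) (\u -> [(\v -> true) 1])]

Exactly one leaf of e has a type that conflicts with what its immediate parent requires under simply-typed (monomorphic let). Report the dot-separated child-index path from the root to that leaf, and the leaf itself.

Answer: 0.0.0 : 9

Trace:
  unify Int ~ Bool
  FAIL: mismatch Int ~ Bool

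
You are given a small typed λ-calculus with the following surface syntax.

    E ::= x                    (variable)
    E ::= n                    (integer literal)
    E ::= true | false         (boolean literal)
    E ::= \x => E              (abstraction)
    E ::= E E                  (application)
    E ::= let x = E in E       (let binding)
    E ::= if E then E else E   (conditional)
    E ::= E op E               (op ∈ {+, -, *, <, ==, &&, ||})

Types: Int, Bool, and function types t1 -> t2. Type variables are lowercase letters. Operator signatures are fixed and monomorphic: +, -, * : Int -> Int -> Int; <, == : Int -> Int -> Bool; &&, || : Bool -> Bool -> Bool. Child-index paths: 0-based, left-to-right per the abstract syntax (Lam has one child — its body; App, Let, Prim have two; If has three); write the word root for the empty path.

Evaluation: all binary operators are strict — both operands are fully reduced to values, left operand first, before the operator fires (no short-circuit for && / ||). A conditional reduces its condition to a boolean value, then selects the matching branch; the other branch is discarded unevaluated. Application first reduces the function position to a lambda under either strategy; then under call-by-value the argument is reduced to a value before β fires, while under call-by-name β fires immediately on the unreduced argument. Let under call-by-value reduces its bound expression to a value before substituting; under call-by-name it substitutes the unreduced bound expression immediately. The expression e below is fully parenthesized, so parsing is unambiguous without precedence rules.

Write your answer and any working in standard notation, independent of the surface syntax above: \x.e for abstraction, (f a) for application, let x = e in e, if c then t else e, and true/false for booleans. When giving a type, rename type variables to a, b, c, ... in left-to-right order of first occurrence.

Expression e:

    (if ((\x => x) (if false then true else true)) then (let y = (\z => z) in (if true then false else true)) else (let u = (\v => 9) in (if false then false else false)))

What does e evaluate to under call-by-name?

Working:
step 0: (if ((\x.x) (if false then true else true)) then (let y = (\z.z) in (if true then false else true)) else (let u = (\v.9) in (if false then false else false)))
step 1: [beta@0] (if (if false then true else true) then (let y = (\z.z) in (if true then false else true)) else (let u = (\v.9) in (if false then false else false)))
step 2: [if@0] (if true then (let y = (\z.z) in (if true then false else true)) else (let u = (\v.9) in (if false then false else false)))
step 3: [if@root] (let y = (\z.z) in (if true then false else true))
step 4: [let@root] (if true then false else true)
step 5: [if@root] false

Answer: false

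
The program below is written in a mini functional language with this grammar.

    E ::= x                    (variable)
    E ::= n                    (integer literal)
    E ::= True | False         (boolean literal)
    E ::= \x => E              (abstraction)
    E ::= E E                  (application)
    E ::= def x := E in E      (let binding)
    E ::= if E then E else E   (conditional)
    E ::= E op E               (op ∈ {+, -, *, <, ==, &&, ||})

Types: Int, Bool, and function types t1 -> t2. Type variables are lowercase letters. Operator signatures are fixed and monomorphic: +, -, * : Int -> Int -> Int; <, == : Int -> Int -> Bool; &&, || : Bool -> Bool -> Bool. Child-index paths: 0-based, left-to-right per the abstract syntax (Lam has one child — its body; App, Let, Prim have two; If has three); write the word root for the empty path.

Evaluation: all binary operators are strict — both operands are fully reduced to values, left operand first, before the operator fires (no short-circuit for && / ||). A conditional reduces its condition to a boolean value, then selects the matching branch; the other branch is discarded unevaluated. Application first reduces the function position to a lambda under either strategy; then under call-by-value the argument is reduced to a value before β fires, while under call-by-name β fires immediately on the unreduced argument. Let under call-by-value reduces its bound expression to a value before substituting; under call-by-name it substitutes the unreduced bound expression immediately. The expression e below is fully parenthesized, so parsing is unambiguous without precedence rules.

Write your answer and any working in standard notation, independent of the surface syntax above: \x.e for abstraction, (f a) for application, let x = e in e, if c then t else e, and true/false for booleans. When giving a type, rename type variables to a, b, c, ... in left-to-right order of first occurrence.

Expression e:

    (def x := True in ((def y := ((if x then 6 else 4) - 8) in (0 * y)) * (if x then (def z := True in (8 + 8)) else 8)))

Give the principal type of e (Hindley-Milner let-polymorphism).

Working:
let x : Bool
x : Bool
  unify Bool ~ Bool
  unify Int ~ Int
  unify Int ~ Int
  unify Int ~ Int
let y : Int
  unify Int ~ Int
y : Int
  unify Int ~ Int
  unify Int ~ Int
x : Bool
  unify Bool ~ Bool
let z : Bool
  unify Int ~ Int
  unify Int ~ Int
  unify Int ~ Int
  unify Int ~ Int

Answer: Int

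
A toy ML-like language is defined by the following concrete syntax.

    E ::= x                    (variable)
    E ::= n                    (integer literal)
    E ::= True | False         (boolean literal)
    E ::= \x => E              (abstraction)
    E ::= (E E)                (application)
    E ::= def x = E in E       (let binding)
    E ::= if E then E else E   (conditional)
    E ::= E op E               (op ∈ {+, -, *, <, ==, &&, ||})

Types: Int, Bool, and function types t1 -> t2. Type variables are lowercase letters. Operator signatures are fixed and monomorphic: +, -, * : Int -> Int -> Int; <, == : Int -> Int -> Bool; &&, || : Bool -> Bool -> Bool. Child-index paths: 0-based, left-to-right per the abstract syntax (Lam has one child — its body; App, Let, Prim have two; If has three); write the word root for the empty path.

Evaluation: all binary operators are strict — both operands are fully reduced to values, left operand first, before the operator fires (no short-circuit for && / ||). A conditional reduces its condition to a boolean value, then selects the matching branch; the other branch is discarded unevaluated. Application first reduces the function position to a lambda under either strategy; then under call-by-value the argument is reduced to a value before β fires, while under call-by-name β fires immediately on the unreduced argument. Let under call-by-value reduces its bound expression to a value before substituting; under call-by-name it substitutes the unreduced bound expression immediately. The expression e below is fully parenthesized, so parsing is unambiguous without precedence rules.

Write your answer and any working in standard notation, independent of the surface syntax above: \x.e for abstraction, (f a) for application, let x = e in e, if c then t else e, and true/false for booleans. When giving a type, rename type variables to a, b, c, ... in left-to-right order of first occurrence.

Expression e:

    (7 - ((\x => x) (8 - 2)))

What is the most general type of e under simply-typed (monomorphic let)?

Answer: Int

Working:
  unify Int ~ Int
x : a
\x._ : a -> a
  unify Int ~ Int
  unify Int ~ Int
  unify a -> a ~ Int -> b
  unify a ~ Int
  unify Int ~ b
_ _ : Int
  unify Int ~ Int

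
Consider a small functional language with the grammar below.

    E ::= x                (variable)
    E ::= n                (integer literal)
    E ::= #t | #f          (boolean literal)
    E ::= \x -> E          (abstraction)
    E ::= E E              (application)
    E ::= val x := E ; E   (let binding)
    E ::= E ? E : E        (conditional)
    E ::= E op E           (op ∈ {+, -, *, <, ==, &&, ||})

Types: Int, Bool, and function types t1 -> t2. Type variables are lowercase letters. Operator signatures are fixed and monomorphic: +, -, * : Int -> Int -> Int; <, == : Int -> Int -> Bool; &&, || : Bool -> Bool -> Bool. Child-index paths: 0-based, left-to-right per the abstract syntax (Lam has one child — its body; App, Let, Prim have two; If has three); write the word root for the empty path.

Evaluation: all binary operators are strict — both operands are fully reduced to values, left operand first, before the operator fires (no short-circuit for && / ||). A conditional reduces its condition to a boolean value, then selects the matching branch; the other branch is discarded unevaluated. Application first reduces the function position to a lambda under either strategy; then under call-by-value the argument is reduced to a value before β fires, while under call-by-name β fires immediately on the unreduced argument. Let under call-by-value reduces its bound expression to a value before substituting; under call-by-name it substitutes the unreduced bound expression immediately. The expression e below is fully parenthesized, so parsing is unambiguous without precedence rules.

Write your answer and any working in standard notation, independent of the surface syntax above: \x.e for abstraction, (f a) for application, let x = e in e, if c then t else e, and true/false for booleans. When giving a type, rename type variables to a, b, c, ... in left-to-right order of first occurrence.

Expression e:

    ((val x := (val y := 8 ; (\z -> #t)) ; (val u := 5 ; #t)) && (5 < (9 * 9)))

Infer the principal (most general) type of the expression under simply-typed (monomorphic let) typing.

Answer: Bool

Trace:
let y : Int
\z._ : a -> Bool
let x : a -> Bool
let u : Int
  unify Bool ~ Bool
  unify Int ~ Int
  unify Int ~ Int
  unify Int ~ Int
  unify Int ~ Int
  unify Bool ~ Bool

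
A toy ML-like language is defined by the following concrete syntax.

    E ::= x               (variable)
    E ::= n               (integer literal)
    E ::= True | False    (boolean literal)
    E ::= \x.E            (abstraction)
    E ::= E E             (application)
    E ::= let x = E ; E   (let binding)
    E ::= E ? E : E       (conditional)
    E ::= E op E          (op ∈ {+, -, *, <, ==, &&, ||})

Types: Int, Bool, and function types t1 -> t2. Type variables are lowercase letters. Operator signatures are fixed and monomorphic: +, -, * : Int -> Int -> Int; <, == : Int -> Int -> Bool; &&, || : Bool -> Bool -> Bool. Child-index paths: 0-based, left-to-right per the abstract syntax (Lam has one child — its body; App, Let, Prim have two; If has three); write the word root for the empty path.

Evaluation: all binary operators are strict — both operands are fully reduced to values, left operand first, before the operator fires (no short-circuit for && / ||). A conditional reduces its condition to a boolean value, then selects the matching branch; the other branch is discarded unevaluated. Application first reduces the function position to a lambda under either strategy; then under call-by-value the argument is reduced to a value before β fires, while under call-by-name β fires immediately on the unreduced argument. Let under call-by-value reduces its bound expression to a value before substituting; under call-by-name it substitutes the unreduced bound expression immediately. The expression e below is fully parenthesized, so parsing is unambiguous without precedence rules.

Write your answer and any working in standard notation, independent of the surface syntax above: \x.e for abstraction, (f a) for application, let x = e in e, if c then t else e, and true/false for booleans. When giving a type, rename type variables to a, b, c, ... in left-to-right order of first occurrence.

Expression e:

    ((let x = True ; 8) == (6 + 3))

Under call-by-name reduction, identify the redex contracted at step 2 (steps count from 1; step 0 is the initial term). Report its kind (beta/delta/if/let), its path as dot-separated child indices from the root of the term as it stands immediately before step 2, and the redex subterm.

Working:
step 0: ((let x = true in 8) == (6 + 3))
step 1: [let@0] (8 == (6 + 3))
step 2: [delta@1] (8 == 9)

Answer: delta at 1 : (6 + 3)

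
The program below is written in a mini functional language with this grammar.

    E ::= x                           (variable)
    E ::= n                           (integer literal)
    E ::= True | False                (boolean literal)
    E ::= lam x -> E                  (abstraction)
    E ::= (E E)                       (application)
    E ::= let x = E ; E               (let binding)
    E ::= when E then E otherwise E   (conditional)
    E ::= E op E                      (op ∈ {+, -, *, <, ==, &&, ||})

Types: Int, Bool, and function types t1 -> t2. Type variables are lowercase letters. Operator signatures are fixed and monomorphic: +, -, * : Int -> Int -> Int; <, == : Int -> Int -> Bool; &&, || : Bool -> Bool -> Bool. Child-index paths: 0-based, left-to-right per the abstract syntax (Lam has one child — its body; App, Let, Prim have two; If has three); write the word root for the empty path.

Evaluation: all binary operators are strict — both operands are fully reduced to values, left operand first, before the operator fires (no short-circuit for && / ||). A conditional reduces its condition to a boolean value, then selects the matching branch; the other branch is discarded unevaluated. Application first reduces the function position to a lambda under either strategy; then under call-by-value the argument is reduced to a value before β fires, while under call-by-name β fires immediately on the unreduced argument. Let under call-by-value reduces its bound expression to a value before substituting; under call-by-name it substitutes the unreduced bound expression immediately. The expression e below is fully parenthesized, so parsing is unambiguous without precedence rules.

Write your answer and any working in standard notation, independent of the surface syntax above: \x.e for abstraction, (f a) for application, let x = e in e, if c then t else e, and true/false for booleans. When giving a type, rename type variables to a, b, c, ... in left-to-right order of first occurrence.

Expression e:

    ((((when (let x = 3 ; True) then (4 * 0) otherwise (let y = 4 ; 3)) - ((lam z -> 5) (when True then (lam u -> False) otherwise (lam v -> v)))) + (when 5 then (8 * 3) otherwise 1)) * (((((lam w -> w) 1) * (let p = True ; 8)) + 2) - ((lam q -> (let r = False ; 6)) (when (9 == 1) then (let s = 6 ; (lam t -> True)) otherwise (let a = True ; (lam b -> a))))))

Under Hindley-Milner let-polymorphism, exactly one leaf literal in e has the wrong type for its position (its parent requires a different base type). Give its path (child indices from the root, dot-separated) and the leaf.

Trace:
let x : Int
  unify Bool ~ Bool
  unify Int ~ Int
  unify Int ~ Int
let y : Int
  unify Int ~ Int
  unify Int ~ Int
\z._ : a -> Int
  unify Bool ~ Bool
\u._ : b -> Bool
v : c
\v._ : c -> c
  unify b -> Bool ~ c -> c
  unify b ~ c
  unify Bool ~ c
  unify a -> Int ~ (Bool -> Bool) -> d
  unify a ~ Bool -> Bool
  unify Int ~ d
_ _ : Int
  unify Int ~ Int
  unify Int ~ Int
  unify Int ~ Bool
  FAIL: mismatch Int ~ Bool

Answer: 0.1.0 : 5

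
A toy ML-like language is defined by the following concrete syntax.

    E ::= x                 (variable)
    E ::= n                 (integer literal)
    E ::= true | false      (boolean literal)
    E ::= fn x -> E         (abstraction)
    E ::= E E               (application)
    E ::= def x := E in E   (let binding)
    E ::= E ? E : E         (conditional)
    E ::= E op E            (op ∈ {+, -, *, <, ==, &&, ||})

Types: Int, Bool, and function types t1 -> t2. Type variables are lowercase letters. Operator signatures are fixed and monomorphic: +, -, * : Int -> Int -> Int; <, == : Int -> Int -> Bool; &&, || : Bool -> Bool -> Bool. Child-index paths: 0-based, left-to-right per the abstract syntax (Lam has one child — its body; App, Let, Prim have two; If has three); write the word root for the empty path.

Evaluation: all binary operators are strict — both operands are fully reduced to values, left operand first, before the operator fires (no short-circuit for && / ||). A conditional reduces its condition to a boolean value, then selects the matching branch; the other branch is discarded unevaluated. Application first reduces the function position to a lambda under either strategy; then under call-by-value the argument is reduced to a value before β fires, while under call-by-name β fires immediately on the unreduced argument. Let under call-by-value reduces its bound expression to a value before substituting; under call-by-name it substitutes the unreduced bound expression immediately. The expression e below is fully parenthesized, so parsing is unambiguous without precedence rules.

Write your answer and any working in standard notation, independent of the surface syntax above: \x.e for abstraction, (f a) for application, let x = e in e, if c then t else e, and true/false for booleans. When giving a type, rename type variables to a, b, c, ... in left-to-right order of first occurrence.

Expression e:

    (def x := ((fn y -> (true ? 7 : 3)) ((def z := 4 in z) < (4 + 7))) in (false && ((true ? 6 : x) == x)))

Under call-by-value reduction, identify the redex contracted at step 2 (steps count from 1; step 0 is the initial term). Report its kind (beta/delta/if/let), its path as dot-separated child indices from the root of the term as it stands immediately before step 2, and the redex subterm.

Derivation:
step 0: (let x = ((\y.(if true then 7 else 3)) ((let z = 4 in z) < (4 + 7))) in (false && ((if true then 6 else x) == x)))
step 1: [let@0.1.0] (let x = ((\y.(if true then 7 else 3)) (4 < (4 + 7))) in (false && ((if true then 6 else x) == x)))
step 2: [delta@0.1.1] (let x = ((\y.(if true then 7 else 3)) (4 < 11)) in (false && ((if true then 6 else x) == x)))

Answer: delta at 0.1.1 : (4 + 7)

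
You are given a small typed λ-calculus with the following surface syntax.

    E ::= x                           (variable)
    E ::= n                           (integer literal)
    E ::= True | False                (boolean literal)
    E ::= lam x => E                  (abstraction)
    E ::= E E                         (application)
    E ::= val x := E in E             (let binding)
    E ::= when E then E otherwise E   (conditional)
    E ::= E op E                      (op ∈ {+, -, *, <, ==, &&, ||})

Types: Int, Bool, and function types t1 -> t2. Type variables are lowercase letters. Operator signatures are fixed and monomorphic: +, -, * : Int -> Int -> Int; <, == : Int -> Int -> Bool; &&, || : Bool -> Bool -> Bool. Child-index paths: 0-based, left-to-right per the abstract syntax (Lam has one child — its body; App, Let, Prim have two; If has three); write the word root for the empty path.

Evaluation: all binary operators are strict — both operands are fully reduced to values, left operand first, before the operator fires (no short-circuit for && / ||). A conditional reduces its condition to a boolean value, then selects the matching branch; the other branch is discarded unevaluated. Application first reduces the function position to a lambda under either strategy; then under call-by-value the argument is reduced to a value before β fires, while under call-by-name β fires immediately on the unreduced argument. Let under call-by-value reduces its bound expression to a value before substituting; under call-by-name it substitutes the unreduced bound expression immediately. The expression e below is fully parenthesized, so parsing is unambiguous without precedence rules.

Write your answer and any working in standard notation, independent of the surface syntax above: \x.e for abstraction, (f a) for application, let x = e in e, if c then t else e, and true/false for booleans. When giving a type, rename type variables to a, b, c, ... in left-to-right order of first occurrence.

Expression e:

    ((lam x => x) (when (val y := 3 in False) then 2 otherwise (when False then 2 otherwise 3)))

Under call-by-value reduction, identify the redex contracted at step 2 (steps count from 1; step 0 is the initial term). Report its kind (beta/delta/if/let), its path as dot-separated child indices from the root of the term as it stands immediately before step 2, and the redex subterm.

Trace:
step 0: ((\x.x) (if (let y = 3 in false) then 2 else (if false then 2 else 3)))
step 1: [let@1.0] ((\x.x) (if false then 2 else (if false then 2 else 3)))
step 2: [if@1] ((\x.x) (if false then 2 else 3))

Answer: if at 1 : (if false then 2 else (if false then 2 else 3))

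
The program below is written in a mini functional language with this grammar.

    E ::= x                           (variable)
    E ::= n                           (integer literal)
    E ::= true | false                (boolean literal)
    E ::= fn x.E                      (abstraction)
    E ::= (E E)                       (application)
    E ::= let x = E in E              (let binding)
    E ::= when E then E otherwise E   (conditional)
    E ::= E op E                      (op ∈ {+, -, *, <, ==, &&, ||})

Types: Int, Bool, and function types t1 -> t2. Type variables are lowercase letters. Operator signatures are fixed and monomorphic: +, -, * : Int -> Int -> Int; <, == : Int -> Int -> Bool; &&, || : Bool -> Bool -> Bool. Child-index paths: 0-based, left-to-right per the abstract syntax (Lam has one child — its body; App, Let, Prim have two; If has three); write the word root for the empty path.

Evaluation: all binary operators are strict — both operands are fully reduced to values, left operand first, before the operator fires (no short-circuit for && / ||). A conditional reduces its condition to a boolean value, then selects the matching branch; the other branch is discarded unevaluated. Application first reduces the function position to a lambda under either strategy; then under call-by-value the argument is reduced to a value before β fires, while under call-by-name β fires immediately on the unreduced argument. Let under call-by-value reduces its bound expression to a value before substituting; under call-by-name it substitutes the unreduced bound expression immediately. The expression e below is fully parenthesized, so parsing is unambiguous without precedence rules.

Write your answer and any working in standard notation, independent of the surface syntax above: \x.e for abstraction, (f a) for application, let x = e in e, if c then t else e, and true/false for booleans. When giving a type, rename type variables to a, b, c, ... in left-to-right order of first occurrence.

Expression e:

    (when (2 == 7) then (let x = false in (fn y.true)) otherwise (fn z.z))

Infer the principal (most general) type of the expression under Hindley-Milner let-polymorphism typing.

Answer: Bool -> Bool

Trace:
  unify Int ~ Int
  unify Int ~ Int
  unify Bool ~ Bool
let x : Bool
\y._ : a -> Bool
z : b
\z._ : b -> b
  unify a -> Bool ~ b -> b
  unify a ~ b
  unify Bool ~ b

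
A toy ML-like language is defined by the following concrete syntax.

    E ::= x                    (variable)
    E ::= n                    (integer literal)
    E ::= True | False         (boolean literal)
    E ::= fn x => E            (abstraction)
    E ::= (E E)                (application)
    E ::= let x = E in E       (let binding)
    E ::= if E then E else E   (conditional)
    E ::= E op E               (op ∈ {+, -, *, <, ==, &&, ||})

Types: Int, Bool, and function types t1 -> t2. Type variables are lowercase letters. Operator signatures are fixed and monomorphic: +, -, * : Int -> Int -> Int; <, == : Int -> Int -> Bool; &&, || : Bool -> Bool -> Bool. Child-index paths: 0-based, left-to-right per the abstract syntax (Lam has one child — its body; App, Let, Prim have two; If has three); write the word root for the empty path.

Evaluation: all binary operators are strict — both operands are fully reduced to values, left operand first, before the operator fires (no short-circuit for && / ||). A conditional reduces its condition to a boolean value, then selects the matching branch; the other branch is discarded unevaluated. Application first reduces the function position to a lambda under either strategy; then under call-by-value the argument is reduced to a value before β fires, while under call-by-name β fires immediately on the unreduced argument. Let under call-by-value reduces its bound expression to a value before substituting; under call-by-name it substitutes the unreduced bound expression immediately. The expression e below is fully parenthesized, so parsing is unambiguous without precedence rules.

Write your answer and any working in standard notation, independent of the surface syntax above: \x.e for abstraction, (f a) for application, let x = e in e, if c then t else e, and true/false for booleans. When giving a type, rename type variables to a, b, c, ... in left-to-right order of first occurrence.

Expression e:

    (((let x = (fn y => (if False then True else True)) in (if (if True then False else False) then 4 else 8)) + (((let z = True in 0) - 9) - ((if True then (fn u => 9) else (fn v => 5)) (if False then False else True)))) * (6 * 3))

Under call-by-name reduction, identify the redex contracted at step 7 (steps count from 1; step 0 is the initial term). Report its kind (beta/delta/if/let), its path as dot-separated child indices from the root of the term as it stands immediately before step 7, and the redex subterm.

Answer: beta at 0.1.1 : ((\u.9) (if false then false else true))

Derivation:
step 0: (((let x = (\y.(if false then true else true)) in (if (if true then false else false) then 4 else 8)) + (((let z = true in 0) - 9) - ((if true then (\u.9) else (\v.5)) (if false then false else true)))) * (6 * 3))
step 1: [let@0.0] (((if (if true then false else false) then 4 else 8) + (((let z = true in 0) - 9) - ((if true then (\u.9) else (\v.5)) (if false then false else true)))) * (6 * 3))
step 2: [if@0.0.0] (((if false then 4 else 8) + (((let z = true in 0) - 9) - ((if true then (\u.9) else (\v.5)) (if false then false else true)))) * (6 * 3))
step 3: [if@0.0] ((8 + (((let z = true in 0) - 9) - ((if true then (\u.9) else (\v.5)) (if false then false else true)))) * (6 * 3))
step 4: [let@0.1.0.0] ((8 + ((0 - 9) - ((if true then (\u.9) else (\v.5)) (if false then false else true)))) * (6 * 3))
step 5: [delta@0.1.0] ((8 + (-9 - ((if true then (\u.9) else (\v.5)) (if false then false else true)))) * (6 * 3))
step 6: [if@0.1.1.0] ((8 + (-9 - ((\u.9) (if false then false else true)))) * (6 * 3))
step 7: [beta@0.1.1] ((8 + (-9 - 9)) * (6 * 3))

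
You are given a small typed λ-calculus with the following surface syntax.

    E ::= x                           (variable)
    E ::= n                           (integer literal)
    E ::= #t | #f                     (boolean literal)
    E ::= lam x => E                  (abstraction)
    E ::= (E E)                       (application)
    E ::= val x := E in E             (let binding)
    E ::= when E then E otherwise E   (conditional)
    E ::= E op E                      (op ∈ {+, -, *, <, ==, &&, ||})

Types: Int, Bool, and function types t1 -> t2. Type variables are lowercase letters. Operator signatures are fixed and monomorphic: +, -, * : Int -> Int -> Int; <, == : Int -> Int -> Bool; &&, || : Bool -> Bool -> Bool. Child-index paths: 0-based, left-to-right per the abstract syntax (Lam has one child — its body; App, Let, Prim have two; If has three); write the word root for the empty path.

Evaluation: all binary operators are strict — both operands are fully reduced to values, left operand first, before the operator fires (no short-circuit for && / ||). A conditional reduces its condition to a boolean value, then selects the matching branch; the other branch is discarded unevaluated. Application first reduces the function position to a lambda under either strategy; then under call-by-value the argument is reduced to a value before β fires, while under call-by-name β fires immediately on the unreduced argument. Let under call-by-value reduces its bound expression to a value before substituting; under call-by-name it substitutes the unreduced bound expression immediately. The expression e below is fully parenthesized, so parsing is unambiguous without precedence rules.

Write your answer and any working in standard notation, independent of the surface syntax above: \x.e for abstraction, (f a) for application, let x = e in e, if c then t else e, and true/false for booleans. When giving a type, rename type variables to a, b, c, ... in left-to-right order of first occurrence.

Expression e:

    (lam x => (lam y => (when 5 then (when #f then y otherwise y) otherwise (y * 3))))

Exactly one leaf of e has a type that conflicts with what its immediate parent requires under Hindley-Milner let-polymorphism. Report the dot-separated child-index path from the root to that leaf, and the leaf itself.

Answer: 0.0.0 : 5

Working:
  unify Int ~ Bool
  FAIL: mismatch Int ~ Bool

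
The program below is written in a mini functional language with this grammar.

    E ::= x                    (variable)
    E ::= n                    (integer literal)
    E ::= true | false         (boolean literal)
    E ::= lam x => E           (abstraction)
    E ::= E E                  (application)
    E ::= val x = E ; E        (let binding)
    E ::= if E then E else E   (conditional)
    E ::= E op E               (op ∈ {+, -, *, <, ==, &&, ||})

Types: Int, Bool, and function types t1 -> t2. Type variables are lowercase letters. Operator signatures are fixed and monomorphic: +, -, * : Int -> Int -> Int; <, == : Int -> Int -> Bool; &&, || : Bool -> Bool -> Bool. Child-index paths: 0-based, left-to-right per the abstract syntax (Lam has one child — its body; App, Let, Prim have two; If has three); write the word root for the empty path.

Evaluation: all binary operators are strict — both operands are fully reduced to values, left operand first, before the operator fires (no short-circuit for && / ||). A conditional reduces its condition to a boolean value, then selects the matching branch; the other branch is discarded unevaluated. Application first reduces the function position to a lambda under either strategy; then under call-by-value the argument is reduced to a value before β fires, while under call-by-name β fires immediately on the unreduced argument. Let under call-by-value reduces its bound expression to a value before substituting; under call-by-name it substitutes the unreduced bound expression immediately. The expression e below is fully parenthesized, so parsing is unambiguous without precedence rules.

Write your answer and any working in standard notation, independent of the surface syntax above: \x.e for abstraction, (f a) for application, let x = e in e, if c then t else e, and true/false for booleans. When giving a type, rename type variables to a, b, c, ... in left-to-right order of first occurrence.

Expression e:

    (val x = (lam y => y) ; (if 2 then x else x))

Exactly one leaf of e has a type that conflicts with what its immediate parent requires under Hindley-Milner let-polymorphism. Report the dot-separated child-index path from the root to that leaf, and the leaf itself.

Answer: 1.0 : 2

Derivation:
y : a
\y._ : a -> a
let x : forall. a -> a
  unify Int ~ Bool
  FAIL: mismatch Int ~ Bool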